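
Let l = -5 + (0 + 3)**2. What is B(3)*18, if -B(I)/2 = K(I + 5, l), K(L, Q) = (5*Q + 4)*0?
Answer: 0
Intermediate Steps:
l = 4 (l = -5 + 3**2 = -5 + 9 = 4)
K(L, Q) = 0 (K(L, Q) = (4 + 5*Q)*0 = 0)
B(I) = 0 (B(I) = -2*0 = 0)
B(3)*18 = 0*18 = 0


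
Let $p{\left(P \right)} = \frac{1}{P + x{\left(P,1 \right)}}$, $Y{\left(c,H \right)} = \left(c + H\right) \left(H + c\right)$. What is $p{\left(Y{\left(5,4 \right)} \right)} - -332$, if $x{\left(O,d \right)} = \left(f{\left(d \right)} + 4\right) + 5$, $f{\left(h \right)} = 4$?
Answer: $\frac{31209}{94} \approx 332.01$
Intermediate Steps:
$Y{\left(c,H \right)} = \left(H + c\right)^{2}$ ($Y{\left(c,H \right)} = \left(H + c\right) \left(H + c\right) = \left(H + c\right)^{2}$)
$x{\left(O,d \right)} = 13$ ($x{\left(O,d \right)} = \left(4 + 4\right) + 5 = 8 + 5 = 13$)
$p{\left(P \right)} = \frac{1}{13 + P}$ ($p{\left(P \right)} = \frac{1}{P + 13} = \frac{1}{13 + P}$)
$p{\left(Y{\left(5,4 \right)} \right)} - -332 = \frac{1}{13 + \left(4 + 5\right)^{2}} - -332 = \frac{1}{13 + 9^{2}} + 332 = \frac{1}{13 + 81} + 332 = \frac{1}{94} + 332 = \frac{31209}{94}$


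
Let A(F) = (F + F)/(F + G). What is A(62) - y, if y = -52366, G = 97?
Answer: 8326318/159 ≈ 52367.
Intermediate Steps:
A(F) = 2*F/(97 + F) (A(F) = (F + F)/(F + 97) = (2*F)/(97 + F) = 2*F/(97 + F))
A(62) - y = 2*62/(97 + 62) - 1*(-52366) = 2*62/159 + 52366 = 2*62*(1/159) + 52366 = 124/159 + 52366 = 8326318/159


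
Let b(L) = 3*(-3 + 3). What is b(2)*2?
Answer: 0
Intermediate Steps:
b(L) = 0 (b(L) = 3*0 = 0)
b(2)*2 = 0*2 = 0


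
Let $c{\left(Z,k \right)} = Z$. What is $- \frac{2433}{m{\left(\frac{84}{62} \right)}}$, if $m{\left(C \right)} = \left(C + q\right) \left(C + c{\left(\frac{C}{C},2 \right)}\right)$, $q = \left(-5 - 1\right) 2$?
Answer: $\frac{779371}{8030} \approx 97.057$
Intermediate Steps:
$q = -12$ ($q = \left(-6\right) 2 = -12$)
$m{\left(C \right)} = \left(1 + C\right) \left(-12 + C\right)$ ($m{\left(C \right)} = \left(C - 12\right) \left(C + \frac{C}{C}\right) = \left(-12 + C\right) \left(C + 1\right) = \left(-12 + C\right) \left(1 + C\right) = \left(1 + C\right) \left(-12 + C\right)$)
$- \frac{2433}{m{\left(\frac{84}{62} \right)}} = - \frac{2433}{-12 + \left(\frac{84}{62}\right)^{2} - 11 \cdot \frac{84}{62}} = - \frac{2433}{-12 + \left(84 \cdot \frac{1}{62}\right)^{2} - 11 \cdot 84 \cdot \frac{1}{62}} = - \frac{2433}{-12 + \left(\frac{42}{31}\right)^{2} - \frac{462}{31}} = - \frac{2433}{-12 + \frac{1764}{961} - \frac{462}{31}} = - \frac{2433}{- \frac{24090}{961}} = \left(-2433\right) \left(- \frac{961}{24090}\right) = \frac{779371}{8030}$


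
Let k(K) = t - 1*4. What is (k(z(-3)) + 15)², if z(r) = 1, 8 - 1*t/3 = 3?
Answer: 676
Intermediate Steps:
t = 15 (t = 24 - 3*3 = 24 - 9 = 15)
k(K) = 11 (k(K) = 15 - 1*4 = 15 - 4 = 11)
(k(z(-3)) + 15)² = (11 + 15)² = 26² = 676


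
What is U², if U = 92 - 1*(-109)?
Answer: 40401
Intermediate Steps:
U = 201 (U = 92 + 109 = 201)
U² = 201² = 40401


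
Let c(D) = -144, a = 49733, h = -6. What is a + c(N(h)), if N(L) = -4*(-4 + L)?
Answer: 49589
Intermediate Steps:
N(L) = 16 - 4*L
a + c(N(h)) = 49733 - 144 = 49589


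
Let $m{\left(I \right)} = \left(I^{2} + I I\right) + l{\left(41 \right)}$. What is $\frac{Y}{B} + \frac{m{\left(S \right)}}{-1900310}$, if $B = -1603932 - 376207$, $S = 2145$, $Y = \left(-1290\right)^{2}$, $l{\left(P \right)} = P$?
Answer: $- \frac{21383725141649}{3762877943090} \approx -5.6828$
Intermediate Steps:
$Y = 1664100$
$B = -1980139$ ($B = -1603932 - 376207 = -1980139$)
$m{\left(I \right)} = 41 + 2 I^{2}$ ($m{\left(I \right)} = \left(I^{2} + I I\right) + 41 = \left(I^{2} + I^{2}\right) + 41 = 2 I^{2} + 41 = 41 + 2 I^{2}$)
$\frac{Y}{B} + \frac{m{\left(S \right)}}{-1900310} = \frac{1664100}{-1980139} + \frac{41 + 2 \cdot 2145^{2}}{-1900310} = 1664100 \left(- \frac{1}{1980139}\right) + \left(41 + 2 \cdot 4601025\right) \left(- \frac{1}{1900310}\right) = - \frac{1664100}{1980139} + \left(41 + 9202050\right) \left(- \frac{1}{1900310}\right) = - \frac{1664100}{1980139} + 9202091 \left(- \frac{1}{1900310}\right) = - \frac{1664100}{1980139} - \frac{9202091}{1900310} = - \frac{21383725141649}{3762877943090}$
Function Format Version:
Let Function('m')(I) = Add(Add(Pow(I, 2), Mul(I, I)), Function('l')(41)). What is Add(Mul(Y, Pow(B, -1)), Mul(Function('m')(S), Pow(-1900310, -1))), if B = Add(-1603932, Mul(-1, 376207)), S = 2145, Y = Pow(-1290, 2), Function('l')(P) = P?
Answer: Rational(-21383725141649, 3762877943090) ≈ -5.6828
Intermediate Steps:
Y = 1664100
B = -1980139 (B = Add(-1603932, -376207) = -1980139)
Function('m')(I) = Add(41, Mul(2, Pow(I, 2))) (Function('m')(I) = Add(Add(Pow(I, 2), Mul(I, I)), 41) = Add(Add(Pow(I, 2), Pow(I, 2)), 41) = Add(Mul(2, Pow(I, 2)), 41) = Add(41, Mul(2, Pow(I, 2))))
Add(Mul(Y, Pow(B, -1)), Mul(Function('m')(S), Pow(-1900310, -1))) = Add(Mul(1664100, Pow(-1980139, -1)), Mul(Add(41, Mul(2, Pow(2145, 2))), Pow(-1900310, -1))) = Add(Mul(1664100, Rational(-1, 1980139)), Mul(Add(41, Mul(2, 4601025)), Rational(-1, 1900310))) = Add(Rational(-1664100, 1980139), Mul(Add(41, 9202050), Rational(-1, 1900310))) = Add(Rational(-1664100, 1980139), Mul(9202091, Rational(-1, 1900310))) = Add(Rational(-1664100, 1980139), Rational(-9202091, 1900310)) = Rational(-21383725141649, 3762877943090)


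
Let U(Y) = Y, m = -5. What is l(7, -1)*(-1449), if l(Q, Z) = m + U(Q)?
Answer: -2898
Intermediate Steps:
l(Q, Z) = -5 + Q
l(7, -1)*(-1449) = (-5 + 7)*(-1449) = 2*(-1449) = -2898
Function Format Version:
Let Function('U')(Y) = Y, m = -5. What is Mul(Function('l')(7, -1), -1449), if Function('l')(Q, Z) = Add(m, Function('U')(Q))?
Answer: -2898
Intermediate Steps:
Function('l')(Q, Z) = Add(-5, Q)
Mul(Function('l')(7, -1), -1449) = Mul(Add(-5, 7), -1449) = Mul(2, -1449) = -2898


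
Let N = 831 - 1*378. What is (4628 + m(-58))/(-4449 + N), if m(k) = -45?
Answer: -4583/3996 ≈ -1.1469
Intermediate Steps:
N = 453 (N = 831 - 378 = 453)
(4628 + m(-58))/(-4449 + N) = (4628 - 45)/(-4449 + 453) = 4583/(-3996) = 4583*(-1/3996) = -4583/3996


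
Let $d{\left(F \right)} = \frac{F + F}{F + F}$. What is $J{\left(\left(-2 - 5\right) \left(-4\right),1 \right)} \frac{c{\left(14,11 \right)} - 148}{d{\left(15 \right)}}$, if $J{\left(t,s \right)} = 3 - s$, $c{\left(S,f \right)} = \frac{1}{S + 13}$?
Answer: $- \frac{7990}{27} \approx -295.93$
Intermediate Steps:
$c{\left(S,f \right)} = \frac{1}{13 + S}$
$d{\left(F \right)} = 1$ ($d{\left(F \right)} = \frac{2 F}{2 F} = 2 F \frac{1}{2 F} = 1$)
$J{\left(\left(-2 - 5\right) \left(-4\right),1 \right)} \frac{c{\left(14,11 \right)} - 148}{d{\left(15 \right)}} = \left(3 - 1\right) \frac{\frac{1}{13 + 14} - 148}{1} = \left(3 - 1\right) \left(\frac{1}{27} - 148\right) 1 = 2 \left(\frac{1}{27} - 148\right) 1 = 2 \left(\left(- \frac{3995}{27}\right) 1\right) = 2 \left(- \frac{3995}{27}\right) = - \frac{7990}{27}$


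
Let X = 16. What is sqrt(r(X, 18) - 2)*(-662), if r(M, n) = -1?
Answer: -662*I*sqrt(3) ≈ -1146.6*I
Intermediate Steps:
sqrt(r(X, 18) - 2)*(-662) = sqrt(-1 - 2)*(-662) = sqrt(-3)*(-662) = (I*sqrt(3))*(-662) = -662*I*sqrt(3)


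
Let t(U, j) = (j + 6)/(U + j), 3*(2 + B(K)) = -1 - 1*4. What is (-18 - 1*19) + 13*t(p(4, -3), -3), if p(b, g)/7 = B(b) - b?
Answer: -6407/170 ≈ -37.688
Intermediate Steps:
B(K) = -11/3 (B(K) = -2 + (-1 - 1*4)/3 = -2 + (-1 - 4)/3 = -2 + (⅓)*(-5) = -2 - 5/3 = -11/3)
p(b, g) = -77/3 - 7*b (p(b, g) = 7*(-11/3 - b) = -77/3 - 7*b)
t(U, j) = (6 + j)/(U + j)
(-18 - 1*19) + 13*t(p(4, -3), -3) = (-18 - 1*19) + 13*((6 - 3)/((-77/3 - 7*4) - 3)) = (-18 - 19) + 13*(3/((-77/3 - 28) - 3)) = -37 + 13*(3/(-161/3 - 3)) = -37 + 13*(3/(-170/3)) = -37 + 13*(-3/170*3) = -37 + 13*(-9/170) = -37 - 117/170 = -6407/170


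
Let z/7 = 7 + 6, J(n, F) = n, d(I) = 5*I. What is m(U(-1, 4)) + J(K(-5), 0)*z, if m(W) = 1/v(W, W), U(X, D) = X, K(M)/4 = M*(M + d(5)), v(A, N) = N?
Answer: -36401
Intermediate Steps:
K(M) = 4*M*(25 + M) (K(M) = 4*(M*(M + 5*5)) = 4*(M*(M + 25)) = 4*(M*(25 + M)) = 4*M*(25 + M))
m(W) = 1/W
z = 91 (z = 7*(7 + 6) = 7*13 = 91)
m(U(-1, 4)) + J(K(-5), 0)*z = 1/(-1) + (4*(-5)*(25 - 5))*91 = -1 + (4*(-5)*20)*91 = -1 - 400*91 = -1 - 36400 = -36401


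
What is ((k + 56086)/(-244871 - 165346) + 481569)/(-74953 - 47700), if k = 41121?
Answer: -197547693266/50314345701 ≈ -3.9263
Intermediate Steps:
((k + 56086)/(-244871 - 165346) + 481569)/(-74953 - 47700) = ((41121 + 56086)/(-244871 - 165346) + 481569)/(-74953 - 47700) = (97207/(-410217) + 481569)/(-122653) = (97207*(-1/410217) + 481569)*(-1/122653) = (-97207/410217 + 481569)*(-1/122653) = (197547693266/410217)*(-1/122653) = -197547693266/50314345701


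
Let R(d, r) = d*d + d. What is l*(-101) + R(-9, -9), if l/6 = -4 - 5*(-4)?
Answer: -9624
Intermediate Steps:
R(d, r) = d + d² (R(d, r) = d² + d = d + d²)
l = 96 (l = 6*(-4 - 5*(-4)) = 6*(-4 + 20) = 6*16 = 96)
l*(-101) + R(-9, -9) = 96*(-101) - 9*(1 - 9) = -9696 - 9*(-8) = -9696 + 72 = -9624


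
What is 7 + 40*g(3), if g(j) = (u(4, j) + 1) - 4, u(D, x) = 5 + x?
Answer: 207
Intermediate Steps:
g(j) = 2 + j (g(j) = ((5 + j) + 1) - 4 = (6 + j) - 4 = 2 + j)
7 + 40*g(3) = 7 + 40*(2 + 3) = 7 + 40*5 = 7 + 200 = 207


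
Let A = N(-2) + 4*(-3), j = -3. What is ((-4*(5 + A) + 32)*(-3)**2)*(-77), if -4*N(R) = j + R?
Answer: -38115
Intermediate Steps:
N(R) = 3/4 - R/4 (N(R) = -(-3 + R)/4 = 3/4 - R/4)
A = -43/4 (A = (3/4 - 1/4*(-2)) + 4*(-3) = (3/4 + 1/2) - 12 = 5/4 - 12 = -43/4 ≈ -10.750)
((-4*(5 + A) + 32)*(-3)**2)*(-77) = ((-4*(5 - 43/4) + 32)*(-3)**2)*(-77) = ((-4*(-23/4) + 32)*9)*(-77) = ((23 + 32)*9)*(-77) = (55*9)*(-77) = 495*(-77) = -38115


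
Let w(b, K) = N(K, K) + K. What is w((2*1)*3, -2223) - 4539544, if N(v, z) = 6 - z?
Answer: -4539538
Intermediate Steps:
w(b, K) = 6 (w(b, K) = (6 - K) + K = 6)
w((2*1)*3, -2223) - 4539544 = 6 - 4539544 = -4539538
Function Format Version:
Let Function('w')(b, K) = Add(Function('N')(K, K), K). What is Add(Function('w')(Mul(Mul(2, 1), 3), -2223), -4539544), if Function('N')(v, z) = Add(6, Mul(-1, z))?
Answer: -4539538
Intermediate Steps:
Function('w')(b, K) = 6 (Function('w')(b, K) = Add(Add(6, Mul(-1, K)), K) = 6)
Add(Function('w')(Mul(Mul(2, 1), 3), -2223), -4539544) = Add(6, -4539544) = -4539538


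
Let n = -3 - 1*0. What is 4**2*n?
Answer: -48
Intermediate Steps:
n = -3 (n = -3 + 0 = -3)
4**2*n = 4**2*(-3) = 16*(-3) = -48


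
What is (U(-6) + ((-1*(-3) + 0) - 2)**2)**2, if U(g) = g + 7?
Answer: 4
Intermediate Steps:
U(g) = 7 + g
(U(-6) + ((-1*(-3) + 0) - 2)**2)**2 = ((7 - 6) + ((-1*(-3) + 0) - 2)**2)**2 = (1 + ((3 + 0) - 2)**2)**2 = (1 + (3 - 2)**2)**2 = (1 + 1**2)**2 = (1 + 1)**2 = 2**2 = 4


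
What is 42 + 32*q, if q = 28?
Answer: 938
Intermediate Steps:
42 + 32*q = 42 + 32*28 = 42 + 896 = 938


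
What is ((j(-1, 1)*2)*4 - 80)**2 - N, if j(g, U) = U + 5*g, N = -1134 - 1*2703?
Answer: 16381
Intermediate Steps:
N = -3837 (N = -1134 - 2703 = -3837)
((j(-1, 1)*2)*4 - 80)**2 - N = (((1 + 5*(-1))*2)*4 - 80)**2 - 1*(-3837) = (((1 - 5)*2)*4 - 80)**2 + 3837 = (-4*2*4 - 80)**2 + 3837 = (-8*4 - 80)**2 + 3837 = (-32 - 80)**2 + 3837 = (-112)**2 + 3837 = 12544 + 3837 = 16381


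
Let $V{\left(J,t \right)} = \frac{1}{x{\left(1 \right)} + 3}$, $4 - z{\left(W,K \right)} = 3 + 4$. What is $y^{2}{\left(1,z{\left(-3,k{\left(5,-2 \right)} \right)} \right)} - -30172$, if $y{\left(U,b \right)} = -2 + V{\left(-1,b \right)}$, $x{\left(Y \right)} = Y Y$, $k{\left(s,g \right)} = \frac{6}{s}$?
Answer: $\frac{482801}{16} \approx 30175.0$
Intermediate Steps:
$x{\left(Y \right)} = Y^{2}$
$z{\left(W,K \right)} = -3$ ($z{\left(W,K \right)} = 4 - \left(3 + 4\right) = 4 - 7 = -3$)
$V{\left(J,t \right)} = \frac{1}{4}$ ($V{\left(J,t \right)} = \frac{1}{1^{2} + 3} = \frac{1}{1 + 3} = \frac{1}{4}$)
$y{\left(U,b \right)} = - \frac{7}{4}$ ($y{\left(U,b \right)} = -2 + \frac{1}{4} = - \frac{7}{4}$)
$y^{2}{\left(1,z{\left(-3,k{\left(5,-2 \right)} \right)} \right)} - -30172 = \left(- \frac{7}{4}\right)^{2} - -30172 = \frac{49}{16} + 30172 = \frac{482801}{16}$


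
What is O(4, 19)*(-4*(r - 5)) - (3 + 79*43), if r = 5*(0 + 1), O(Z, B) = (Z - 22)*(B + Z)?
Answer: -3400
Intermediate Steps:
O(Z, B) = (-22 + Z)*(B + Z)
r = 5 (r = 5*1 = 5)
O(4, 19)*(-4*(r - 5)) - (3 + 79*43) = (4**2 - 22*19 - 22*4 + 19*4)*(-4*(5 - 5)) - (3 + 79*43) = (16 - 418 - 88 + 76)*(-4*0) - (3 + 3397) = -414*0 - 1*3400 = 0 - 3400 = -3400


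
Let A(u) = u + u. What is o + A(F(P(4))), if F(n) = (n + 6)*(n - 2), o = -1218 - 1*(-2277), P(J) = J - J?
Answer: 1035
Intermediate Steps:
P(J) = 0
o = 1059 (o = -1218 + 2277 = 1059)
F(n) = (-2 + n)*(6 + n) (F(n) = (6 + n)*(-2 + n) = (-2 + n)*(6 + n))
A(u) = 2*u
o + A(F(P(4))) = 1059 + 2*(-12 + 0² + 4*0) = 1059 + 2*(-12 + 0 + 0) = 1059 + 2*(-12) = 1059 - 24 = 1035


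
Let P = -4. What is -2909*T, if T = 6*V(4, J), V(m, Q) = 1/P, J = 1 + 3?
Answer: 8727/2 ≈ 4363.5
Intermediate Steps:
J = 4
V(m, Q) = -¼ (V(m, Q) = 1/(-4) = -¼)
T = -3/2 (T = 6*(-¼) = -3/2 ≈ -1.5000)
-2909*T = -2909*(-3/2) = 8727/2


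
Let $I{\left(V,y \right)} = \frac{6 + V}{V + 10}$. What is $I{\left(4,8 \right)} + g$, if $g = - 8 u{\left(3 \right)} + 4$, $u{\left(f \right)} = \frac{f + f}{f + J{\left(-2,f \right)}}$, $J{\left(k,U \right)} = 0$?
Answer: $- \frac{79}{7} \approx -11.286$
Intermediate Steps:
$u{\left(f \right)} = 2$ ($u{\left(f \right)} = \frac{f + f}{f + 0} = \frac{2 f}{f} = 2$)
$g = -12$ ($g = \left(-8\right) 2 + 4 = -16 + 4 = -12$)
$I{\left(V,y \right)} = \frac{6 + V}{10 + V}$
$I{\left(4,8 \right)} + g = \frac{6 + 4}{10 + 4} - 12 = \frac{1}{14} \cdot 10 - 12 = \frac{5}{7} - 12 = - \frac{79}{7}$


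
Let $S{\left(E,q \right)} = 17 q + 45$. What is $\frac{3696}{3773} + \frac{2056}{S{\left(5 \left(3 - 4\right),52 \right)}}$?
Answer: $\frac{145336}{45521} \approx 3.1927$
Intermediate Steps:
$S{\left(E,q \right)} = 45 + 17 q$
$\frac{3696}{3773} + \frac{2056}{S{\left(5 \left(3 - 4\right),52 \right)}} = \frac{3696}{3773} + \frac{2056}{45 + 17 \cdot 52} = 3696 \cdot \frac{1}{3773} + \frac{2056}{45 + 884} = \frac{48}{49} + \frac{2056}{929} = \frac{145336}{45521}$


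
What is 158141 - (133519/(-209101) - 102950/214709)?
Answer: 7099927436092790/44895866609 ≈ 1.5814e+5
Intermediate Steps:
158141 - (133519/(-209101) - 102950/214709) = 158141 - (133519*(-1/209101) - 102950*1/214709) = 158141 - (-133519/209101 - 102950/214709) = 158141 - 1*(-50194678921/44895866609) = 158141 + 50194678921/44895866609 = 7099927436092790/44895866609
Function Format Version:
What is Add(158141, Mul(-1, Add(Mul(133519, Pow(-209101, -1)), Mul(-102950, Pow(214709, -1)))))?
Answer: Rational(7099927436092790, 44895866609) ≈ 1.5814e+5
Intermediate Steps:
Add(158141, Mul(-1, Add(Mul(133519, Pow(-209101, -1)), Mul(-102950, Pow(214709, -1))))) = Add(158141, Mul(-1, Add(Mul(133519, Rational(-1, 209101)), Mul(-102950, Rational(1, 214709))))) = Add(158141, Mul(-1, Add(Rational(-133519, 209101), Rational(-102950, 214709)))) = Add(158141, Mul(-1, Rational(-50194678921, 44895866609))) = Add(158141, Rational(50194678921, 44895866609)) = Rational(7099927436092790, 44895866609)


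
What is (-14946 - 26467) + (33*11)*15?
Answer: -35968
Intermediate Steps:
(-14946 - 26467) + (33*11)*15 = -41413 + 363*15 = -41413 + 5445 = -35968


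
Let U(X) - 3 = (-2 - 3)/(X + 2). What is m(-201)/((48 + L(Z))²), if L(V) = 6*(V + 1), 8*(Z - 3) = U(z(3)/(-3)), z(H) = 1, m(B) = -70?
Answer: -35/2592 ≈ -0.013503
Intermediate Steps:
U(X) = 3 - 5/(2 + X) (U(X) = 3 + (-2 - 3)/(X + 2) = 3 - 5/(2 + X))
Z = 3 (Z = 3 + ((1 + 3*(1/(-3)))/(2 + 1/(-3)))/8 = 3 + ((1 + 3*(1*(-⅓)))/(2 + 1*(-⅓)))/8 = 3 + ((1 + 3*(-⅓))/(2 - ⅓))/8 = 3 + ((1 - 1)/(5/3))/8 = 3 + ((⅗)*0)/8 = 3 + (⅛)*0 = 3 + 0 = 3)
L(V) = 6 + 6*V (L(V) = 6*(1 + V) = 6 + 6*V)
m(-201)/((48 + L(Z))²) = -70/(48 + (6 + 6*3))² = -70/(48 + (6 + 18))² = -70/(48 + 24)² = -70/(72²) = -70/5184 = -70*1/5184 = -35/2592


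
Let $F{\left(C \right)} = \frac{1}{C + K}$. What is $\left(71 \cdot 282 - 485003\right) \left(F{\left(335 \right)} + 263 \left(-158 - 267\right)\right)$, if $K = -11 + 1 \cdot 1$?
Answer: $\frac{16891306199394}{325} \approx 5.1973 \cdot 10^{10}$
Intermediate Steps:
$K = -10$ ($K = -11 + 1 = -10$)
$F{\left(C \right)} = \frac{1}{-10 + C}$ ($F{\left(C \right)} = \frac{1}{C - 10} = \frac{1}{-10 + C}$)
$\left(71 \cdot 282 - 485003\right) \left(F{\left(335 \right)} + 263 \left(-158 - 267\right)\right) = \left(71 \cdot 282 - 485003\right) \left(\frac{1}{-10 + 335} + 263 \left(-158 - 267\right)\right) = \left(20022 - 485003\right) \left(\frac{1}{325} + 263 \left(-425\right)\right) = - 464981 \left(\frac{1}{325} - 111775\right) = \left(-464981\right) \left(- \frac{36326874}{325}\right) = \frac{16891306199394}{325}$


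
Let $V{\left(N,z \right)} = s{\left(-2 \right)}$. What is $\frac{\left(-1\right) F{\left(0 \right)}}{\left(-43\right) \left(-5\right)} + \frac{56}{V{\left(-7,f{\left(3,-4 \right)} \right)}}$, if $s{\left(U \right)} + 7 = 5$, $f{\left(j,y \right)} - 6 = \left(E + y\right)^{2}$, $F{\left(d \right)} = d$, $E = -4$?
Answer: $-28$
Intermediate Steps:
$f{\left(j,y \right)} = 6 + \left(-4 + y\right)^{2}$
$s{\left(U \right)} = -2$ ($s{\left(U \right)} = -7 + 5 = -2$)
$V{\left(N,z \right)} = -2$
$\frac{\left(-1\right) F{\left(0 \right)}}{\left(-43\right) \left(-5\right)} + \frac{56}{V{\left(-7,f{\left(3,-4 \right)} \right)}} = \frac{\left(-1\right) 0}{\left(-43\right) \left(-5\right)} + \frac{56}{-2} = \frac{0}{215} + 56 \left(- \frac{1}{2}\right) = 0 \cdot \frac{1}{215} - 28 = 0 - 28 = -28$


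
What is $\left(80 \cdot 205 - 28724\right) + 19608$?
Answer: $7284$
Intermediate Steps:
$\left(80 \cdot 205 - 28724\right) + 19608 = \left(16400 - 28724\right) + 19608 = -12324 + 19608 = 7284$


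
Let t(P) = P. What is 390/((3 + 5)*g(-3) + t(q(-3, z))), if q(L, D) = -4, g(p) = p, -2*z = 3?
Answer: -195/14 ≈ -13.929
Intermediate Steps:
z = -3/2 (z = -½*3 = -3/2 ≈ -1.5000)
390/((3 + 5)*g(-3) + t(q(-3, z))) = 390/((3 + 5)*(-3) - 4) = 390/(8*(-3) - 4) = 390/(-24 - 4) = 390/(-28) = -1/28*390 = -195/14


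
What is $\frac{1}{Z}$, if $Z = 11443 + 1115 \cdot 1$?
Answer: $\frac{1}{12558} \approx 7.9631 \cdot 10^{-5}$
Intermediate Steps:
$Z = 12558$ ($Z = 11443 + 1115 = 12558$)
$\frac{1}{Z} = \frac{1}{12558}$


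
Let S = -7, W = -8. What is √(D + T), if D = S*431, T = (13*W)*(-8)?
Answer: I*√2185 ≈ 46.744*I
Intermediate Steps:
T = 832 (T = (13*(-8))*(-8) = -104*(-8) = 832)
D = -3017 (D = -7*431 = -3017)
√(D + T) = √(-3017 + 832) = √(-2185) = I*√2185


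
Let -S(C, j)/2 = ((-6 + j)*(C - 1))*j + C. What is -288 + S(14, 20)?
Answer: -7596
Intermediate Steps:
S(C, j) = -2*C - 2*j*(-1 + C)*(-6 + j) (S(C, j) = -2*(((-6 + j)*(C - 1))*j + C) = -2*(((-6 + j)*(-1 + C))*j + C) = -2*(((-1 + C)*(-6 + j))*j + C) = -2*(j*(-1 + C)*(-6 + j) + C) = -2*(C + j*(-1 + C)*(-6 + j)) = -2*C - 2*j*(-1 + C)*(-6 + j))
-288 + S(14, 20) = -288 + (-12*20 - 2*14 + 2*20**2 - 2*14*20**2 + 12*14*20) = -288 + (-240 - 28 + 2*400 - 2*14*400 + 3360) = -288 + (-240 - 28 + 800 - 11200 + 3360) = -288 - 7308 = -7596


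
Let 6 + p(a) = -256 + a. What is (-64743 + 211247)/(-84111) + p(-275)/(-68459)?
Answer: -9984349729/5758154949 ≈ -1.7339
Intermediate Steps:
p(a) = -262 + a (p(a) = -6 + (-256 + a) = -262 + a)
(-64743 + 211247)/(-84111) + p(-275)/(-68459) = (-64743 + 211247)/(-84111) + (-262 - 275)/(-68459) = 146504*(-1/84111) - 537*(-1/68459) = -146504/84111 + 537/68459 = -9984349729/5758154949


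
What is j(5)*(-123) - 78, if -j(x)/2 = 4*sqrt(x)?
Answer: -78 + 984*sqrt(5) ≈ 2122.3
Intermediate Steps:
j(x) = -8*sqrt(x)
j(5)*(-123) - 78 = -8*sqrt(5)*(-123) - 78 = 984*sqrt(5) - 78 = -78 + 984*sqrt(5)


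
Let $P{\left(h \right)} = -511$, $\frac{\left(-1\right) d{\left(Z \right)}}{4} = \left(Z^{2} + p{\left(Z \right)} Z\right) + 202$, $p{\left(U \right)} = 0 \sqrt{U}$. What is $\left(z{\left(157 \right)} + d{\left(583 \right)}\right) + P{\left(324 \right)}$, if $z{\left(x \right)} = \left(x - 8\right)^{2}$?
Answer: $-1338674$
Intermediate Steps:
$p{\left(U \right)} = 0$
$d{\left(Z \right)} = -808 - 4 Z^{2}$ ($d{\left(Z \right)} = - 4 \left(\left(Z^{2} + 0 Z\right) + 202\right) = - 4 \left(\left(Z^{2} + 0\right) + 202\right) = - 4 \left(Z^{2} + 202\right) = - 4 \left(202 + Z^{2}\right) = -808 - 4 Z^{2}$)
$z{\left(x \right)} = \left(-8 + x\right)^{2}$
$\left(z{\left(157 \right)} + d{\left(583 \right)}\right) + P{\left(324 \right)} = \left(\left(-8 + 157\right)^{2} - \left(808 + 4 \cdot 583^{2}\right)\right) - 511 = \left(149^{2} - 1360364\right) - 511 = \left(22201 - 1360364\right) - 511 = -1338163 - 511 = -1338674$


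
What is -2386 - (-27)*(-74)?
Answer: -4384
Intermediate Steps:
-2386 - (-27)*(-74) = -2386 - 1*1998 = -2386 - 1998 = -4384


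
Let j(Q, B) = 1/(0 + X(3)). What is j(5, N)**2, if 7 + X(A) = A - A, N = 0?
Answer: 1/49 ≈ 0.020408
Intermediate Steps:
X(A) = -7 (X(A) = -7 + (A - A) = -7 + 0 = -7)
j(Q, B) = -1/7 (j(Q, B) = 1/(0 - 7) = 1/(-7) = -1/7)
j(5, N)**2 = (-1/7)**2 = 1/49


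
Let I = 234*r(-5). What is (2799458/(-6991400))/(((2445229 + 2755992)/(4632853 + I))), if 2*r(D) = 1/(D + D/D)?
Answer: -5187758203811/14545526599760 ≈ -0.35666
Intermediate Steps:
r(D) = 1/(2*(1 + D)) (r(D) = 1/(2*(D + D/D)) = 1/(2*(D + 1)) = 1/(2*(1 + D)))
I = -117/4 (I = 234*(1/(2*(1 - 5))) = 234*((½)/(-4)) = 234*((½)*(-¼)) = 234*(-⅛) = -117/4 ≈ -29.250)
(2799458/(-6991400))/(((2445229 + 2755992)/(4632853 + I))) = (2799458/(-6991400))/(((2445229 + 2755992)/(4632853 - 117/4))) = (2799458*(-1/6991400))/((5201221/(18531295/4))) = -1399729/(3495700*(5201221*(4/18531295))) = -1399729/(3495700*20804884/18531295) = -1399729/3495700*18531295/20804884 = -5187758203811/14545526599760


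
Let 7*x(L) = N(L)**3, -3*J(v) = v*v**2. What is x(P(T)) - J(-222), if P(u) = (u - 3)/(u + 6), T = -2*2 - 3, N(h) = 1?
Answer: -25529111/7 ≈ -3.6470e+6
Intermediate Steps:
J(v) = -v**3/3 (J(v) = -v*v**2/3 = -v**3/3)
T = -7 (T = -4 - 3 = -7)
P(u) = (-3 + u)/(6 + u)
x(L) = 1/7 (x(L) = (1/7)*1**3 = (1/7)*1 = 1/7)
x(P(T)) - J(-222) = 1/7 - (-1)*(-222)**3/3 = 1/7 - (-1)*(-10941048)/3 = 1/7 - 1*3647016 = 1/7 - 3647016 = -25529111/7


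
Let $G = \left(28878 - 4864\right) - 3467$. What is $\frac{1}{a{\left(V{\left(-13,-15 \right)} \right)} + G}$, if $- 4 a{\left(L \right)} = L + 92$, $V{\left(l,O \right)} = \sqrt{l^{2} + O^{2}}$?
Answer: $\frac{164192}{3369876411} + \frac{2 \sqrt{394}}{3369876411} \approx 4.8735 \cdot 10^{-5}$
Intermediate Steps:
$V{\left(l,O \right)} = \sqrt{O^{2} + l^{2}}$
$a{\left(L \right)} = -23 - \frac{L}{4}$ ($a{\left(L \right)} = - \frac{L + 92}{4} = - \frac{92 + L}{4} = -23 - \frac{L}{4}$)
$G = 20547$ ($G = 24014 - 3467 = 20547$)
$\frac{1}{a{\left(V{\left(-13,-15 \right)} \right)} + G} = \frac{1}{\left(-23 - \frac{\sqrt{\left(-15\right)^{2} + \left(-13\right)^{2}}}{4}\right) + 20547} = \frac{1}{\left(-23 - \frac{\sqrt{225 + 169}}{4}\right) + 20547} = \frac{1}{\left(-23 - \frac{\sqrt{394}}{4}\right) + 20547} = \frac{1}{20524 - \frac{\sqrt{394}}{4}}$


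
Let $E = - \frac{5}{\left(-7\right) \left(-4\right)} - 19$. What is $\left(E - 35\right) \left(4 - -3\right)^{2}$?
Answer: $- \frac{10619}{4} \approx -2654.8$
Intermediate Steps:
$E = - \frac{537}{28}$ ($E = - \frac{5}{28} - 19 = - \frac{537}{28} \approx -19.179$)
$\left(E - 35\right) \left(4 - -3\right)^{2} = \left(- \frac{537}{28} - 35\right) \left(4 - -3\right)^{2} = - \frac{1517 \left(4 + 3\right)^{2}}{28} = - \frac{1517 \cdot 7^{2}}{28} = \left(- \frac{1517}{28}\right) 49 = - \frac{10619}{4}$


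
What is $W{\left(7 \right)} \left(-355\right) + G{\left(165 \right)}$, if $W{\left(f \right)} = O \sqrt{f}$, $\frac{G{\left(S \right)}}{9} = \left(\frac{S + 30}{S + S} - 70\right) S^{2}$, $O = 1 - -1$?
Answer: $- \frac{34013925}{2} - 710 \sqrt{7} \approx -1.7009 \cdot 10^{7}$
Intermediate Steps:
$O = 2$ ($O = 1 + 1 = 2$)
$G{\left(S \right)} = 9 S^{2} \left(-70 + \frac{30 + S}{2 S}\right)$ ($G{\left(S \right)} = 9 \left(\frac{S + 30}{S + S} - 70\right) S^{2} = 9 \left(\frac{30 + S}{2 S} - 70\right) S^{2} = 9 \left(-70 + \frac{30 + S}{2 S}\right) S^{2} = 9 S^{2} \left(-70 + \frac{30 + S}{2 S}\right)$)
$W{\left(f \right)} = 2 \sqrt{f}$
$W{\left(7 \right)} \left(-355\right) + G{\left(165 \right)} = 2 \sqrt{7} \left(-355\right) + \frac{9}{2} \cdot 165 \left(30 - 22935\right) = - 710 \sqrt{7} + \frac{9}{2} \cdot 165 \left(30 - 22935\right) = - 710 \sqrt{7} + \frac{9}{2} \cdot 165 \left(-22905\right) = - 710 \sqrt{7} - \frac{34013925}{2} = - \frac{34013925}{2} - 710 \sqrt{7}$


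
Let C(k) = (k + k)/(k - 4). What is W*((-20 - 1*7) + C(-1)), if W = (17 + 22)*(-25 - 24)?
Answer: 254163/5 ≈ 50833.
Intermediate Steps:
C(k) = 2*k/(-4 + k) (C(k) = (2*k)/(-4 + k) = 2*k/(-4 + k))
W = -1911 (W = 39*(-49) = -1911)
W*((-20 - 1*7) + C(-1)) = -1911*((-20 - 1*7) + 2*(-1)/(-4 - 1)) = -1911*((-20 - 7) + 2*(-1)/(-5)) = -1911*(-27 + 2*(-1)*(-1/5)) = -1911*(-27 + 2/5) = -1911*(-133/5) = 254163/5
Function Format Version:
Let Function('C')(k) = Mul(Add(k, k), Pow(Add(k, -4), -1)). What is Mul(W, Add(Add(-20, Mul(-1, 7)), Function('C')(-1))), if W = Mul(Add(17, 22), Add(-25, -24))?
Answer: Rational(254163, 5) ≈ 50833.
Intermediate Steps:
Function('C')(k) = Mul(2, k, Pow(Add(-4, k), -1)) (Function('C')(k) = Mul(Mul(2, k), Pow(Add(-4, k), -1)) = Mul(2, k, Pow(Add(-4, k), -1)))
W = -1911 (W = Mul(39, -49) = -1911)
Mul(W, Add(Add(-20, Mul(-1, 7)), Function('C')(-1))) = Mul(-1911, Add(Add(-20, Mul(-1, 7)), Mul(2, -1, Pow(Add(-4, -1), -1)))) = Mul(-1911, Add(Add(-20, -7), Mul(2, -1, Pow(-5, -1)))) = Mul(-1911, Add(-27, Mul(2, -1, Rational(-1, 5)))) = Mul(-1911, Add(-27, Rational(2, 5))) = Mul(-1911, Rational(-133, 5)) = Rational(254163, 5)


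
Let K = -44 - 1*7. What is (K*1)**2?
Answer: 2601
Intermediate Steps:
K = -51 (K = -44 - 7 = -51)
(K*1)**2 = (-51*1)**2 = (-51)**2 = 2601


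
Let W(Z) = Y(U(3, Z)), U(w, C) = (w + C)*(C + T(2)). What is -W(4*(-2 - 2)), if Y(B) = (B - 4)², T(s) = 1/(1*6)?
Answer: -1466521/36 ≈ -40737.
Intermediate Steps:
T(s) = ⅙ (T(s) = 1*(⅙) = ⅙)
U(w, C) = (⅙ + C)*(C + w) (U(w, C) = (w + C)*(C + ⅙) = (C + w)*(⅙ + C) = (⅙ + C)*(C + w))
Y(B) = (-4 + B)²
W(Z) = (-7/2 + Z² + 19*Z/6)² (W(Z) = (-4 + (Z² + Z/6 + (⅙)*3 + Z*3))² = (-4 + (Z² + Z/6 + ½ + 3*Z))² = (-4 + (½ + Z² + 19*Z/6))² = (-7/2 + Z² + 19*Z/6)²)
-W(4*(-2 - 2)) = -(-21 + 6*(4*(-2 - 2))² + 19*(4*(-2 - 2)))²/36 = -(-21 + 6*(4*(-4))² + 19*(4*(-4)))²/36 = -(-21 + 6*(-16)² + 19*(-16))²/36 = -(-21 + 6*256 - 304)²/36 = -(-21 + 1536 - 304)²/36 = -1211²/36 = -1466521/36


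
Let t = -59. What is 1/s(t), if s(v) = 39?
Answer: 1/39 ≈ 0.025641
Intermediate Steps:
1/s(t) = 1/39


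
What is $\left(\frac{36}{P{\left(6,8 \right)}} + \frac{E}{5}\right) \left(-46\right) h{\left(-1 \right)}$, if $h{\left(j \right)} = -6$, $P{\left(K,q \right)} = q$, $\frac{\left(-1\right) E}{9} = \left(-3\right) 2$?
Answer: $\frac{21114}{5} \approx 4222.8$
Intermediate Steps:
$E = 54$ ($E = - 9 \left(\left(-3\right) 2\right) = \left(-9\right) \left(-6\right) = 54$)
$\left(\frac{36}{P{\left(6,8 \right)}} + \frac{E}{5}\right) \left(-46\right) h{\left(-1 \right)} = \left(\frac{36}{8} + \frac{54}{5}\right) \left(-46\right) \left(-6\right) = \left(36 \cdot \frac{1}{8} + 54 \cdot \frac{1}{5}\right) \left(-46\right) \left(-6\right) = \left(\frac{9}{2} + \frac{54}{5}\right) \left(-46\right) \left(-6\right) = \frac{153}{10} \left(-46\right) \left(-6\right) = \left(- \frac{3519}{5}\right) \left(-6\right) = \frac{21114}{5}$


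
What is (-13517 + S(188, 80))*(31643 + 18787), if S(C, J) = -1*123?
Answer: -687865200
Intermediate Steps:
S(C, J) = -123
(-13517 + S(188, 80))*(31643 + 18787) = (-13517 - 123)*(31643 + 18787) = -13640*50430 = -687865200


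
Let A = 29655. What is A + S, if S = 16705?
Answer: 46360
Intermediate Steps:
A + S = 29655 + 16705 = 46360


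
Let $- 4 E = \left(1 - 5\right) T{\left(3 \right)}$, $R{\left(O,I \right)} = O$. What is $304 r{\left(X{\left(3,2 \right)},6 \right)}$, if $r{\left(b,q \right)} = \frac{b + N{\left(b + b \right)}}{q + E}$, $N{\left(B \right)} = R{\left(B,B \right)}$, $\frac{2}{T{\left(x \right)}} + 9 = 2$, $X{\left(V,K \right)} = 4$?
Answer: $\frac{3192}{5} \approx 638.4$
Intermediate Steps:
$T{\left(x \right)} = - \frac{2}{7}$ ($T{\left(x \right)} = \frac{2}{-9 + 2} = \frac{2}{-7} = 2 \left(- \frac{1}{7}\right) = - \frac{2}{7}$)
$N{\left(B \right)} = B$
$E = - \frac{2}{7}$ ($E = - \frac{\left(1 - 5\right) \left(- \frac{2}{7}\right)}{4} = - \frac{\left(-4\right) \left(- \frac{2}{7}\right)}{4} = \left(- \frac{1}{4}\right) \frac{8}{7} = - \frac{2}{7} \approx -0.28571$)
$r{\left(b,q \right)} = \frac{3 b}{- \frac{2}{7} + q}$ ($r{\left(b,q \right)} = \frac{b + \left(b + b\right)}{q - \frac{2}{7}} = \frac{b + 2 b}{- \frac{2}{7} + q} = \frac{3 b}{- \frac{2}{7} + q}$)
$304 r{\left(X{\left(3,2 \right)},6 \right)} = 304 \cdot 21 \cdot 4 \frac{1}{-2 + 7 \cdot 6} = 304 \cdot 21 \cdot 4 \frac{1}{-2 + 42} = 304 \cdot 21 \cdot 4 \cdot \frac{1}{40} = 304 \cdot \frac{21}{10} = \frac{3192}{5}$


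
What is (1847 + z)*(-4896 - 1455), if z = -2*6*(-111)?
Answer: -20189829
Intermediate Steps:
z = 1332 (z = -12*(-111) = 1332)
(1847 + z)*(-4896 - 1455) = (1847 + 1332)*(-4896 - 1455) = 3179*(-6351) = -20189829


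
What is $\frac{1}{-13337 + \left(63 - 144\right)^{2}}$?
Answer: $- \frac{1}{6776} \approx -0.00014758$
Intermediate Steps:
$\frac{1}{-13337 + \left(63 - 144\right)^{2}} = \frac{1}{-13337 + \left(-81\right)^{2}} = \frac{1}{-13337 + 6561} = \frac{1}{-6776} = - \frac{1}{6776}$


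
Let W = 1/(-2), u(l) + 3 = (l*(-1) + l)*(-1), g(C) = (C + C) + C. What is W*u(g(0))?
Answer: 3/2 ≈ 1.5000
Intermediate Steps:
g(C) = 3*C (g(C) = 2*C + C = 3*C)
u(l) = -3 (u(l) = -3 + (l*(-1) + l)*(-1) = -3 + (-l + l)*(-1) = -3 + 0*(-1) = -3 + 0 = -3)
W = -½ ≈ -0.50000
W*u(g(0)) = -½*(-3) = 3/2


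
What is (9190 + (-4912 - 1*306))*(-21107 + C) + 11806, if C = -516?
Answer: -85874750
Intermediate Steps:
(9190 + (-4912 - 1*306))*(-21107 + C) + 11806 = (9190 + (-4912 - 1*306))*(-21107 - 516) + 11806 = (9190 + (-4912 - 306))*(-21623) + 11806 = (9190 - 5218)*(-21623) + 11806 = 3972*(-21623) + 11806 = -85886556 + 11806 = -85874750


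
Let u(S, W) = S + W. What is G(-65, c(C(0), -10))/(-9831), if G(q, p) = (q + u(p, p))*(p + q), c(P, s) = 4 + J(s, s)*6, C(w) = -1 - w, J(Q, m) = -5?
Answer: -3549/3277 ≈ -1.0830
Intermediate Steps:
c(P, s) = -26 (c(P, s) = 4 - 5*6 = 4 - 30 = -26)
G(q, p) = (p + q)*(q + 2*p) (G(q, p) = (q + (p + p))*(p + q) = (q + 2*p)*(p + q) = (p + q)*(q + 2*p))
G(-65, c(C(0), -10))/(-9831) = ((-65)² + 2*(-26)² + 3*(-26)*(-65))/(-9831) = (4225 + 2*676 + 5070)*(-1/9831) = (4225 + 1352 + 5070)*(-1/9831) = 10647*(-1/9831) = -3549/3277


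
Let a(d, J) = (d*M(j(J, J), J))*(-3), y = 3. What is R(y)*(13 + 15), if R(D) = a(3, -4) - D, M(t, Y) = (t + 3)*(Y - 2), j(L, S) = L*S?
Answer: 28644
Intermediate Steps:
M(t, Y) = (-2 + Y)*(3 + t) (M(t, Y) = (3 + t)*(-2 + Y) = (-2 + Y)*(3 + t))
a(d, J) = -3*d*(-6 + J³ - 2*J² + 3*J) (a(d, J) = (d*(-6 - 2*J*J + 3*J + J*(J*J)))*(-3) = (d*(-6 - 2*J² + 3*J + J*J²))*(-3) = (d*(-6 - 2*J² + 3*J + J³))*(-3) = (d*(-6 + J³ - 2*J² + 3*J))*(-3) = -3*d*(-6 + J³ - 2*J² + 3*J))
R(D) = 1026 - D (R(D) = 3*3*(6 - 1*(-4)³ - 3*(-4) + 2*(-4)²) - D = 3*3*(6 - 1*(-64) + 12 + 2*16) - D = 3*3*(6 + 64 + 12 + 32) - D = 3*3*114 - D = 1026 - D)
R(y)*(13 + 15) = (1026 - 1*3)*(13 + 15) = (1026 - 3)*28 = 1023*28 = 28644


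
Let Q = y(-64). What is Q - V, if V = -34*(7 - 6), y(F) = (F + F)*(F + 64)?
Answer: 34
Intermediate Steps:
y(F) = 2*F*(64 + F) (y(F) = (2*F)*(64 + F) = 2*F*(64 + F))
Q = 0 (Q = 2*(-64)*(64 - 64) = 2*(-64)*0 = 0)
V = -34 (V = -34*1 = -34)
Q - V = 0 - 1*(-34) = 0 + 34 = 34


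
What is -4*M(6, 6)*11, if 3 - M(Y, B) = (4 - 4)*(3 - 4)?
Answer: -132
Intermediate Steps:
M(Y, B) = 3 (M(Y, B) = 3 - (4 - 4)*(3 - 4) = 3 - 0*(-1) = 3 - 1*0 = 3 + 0 = 3)
-4*M(6, 6)*11 = -4*3*11 = -12*11 = -132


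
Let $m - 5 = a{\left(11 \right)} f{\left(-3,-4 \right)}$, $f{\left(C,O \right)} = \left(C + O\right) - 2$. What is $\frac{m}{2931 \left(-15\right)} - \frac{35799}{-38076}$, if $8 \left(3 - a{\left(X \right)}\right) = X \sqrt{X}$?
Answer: $\frac{524913569}{558003780} - \frac{11 \sqrt{11}}{39080} \approx 0.93976$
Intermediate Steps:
$a{\left(X \right)} = 3 - \frac{X^{\frac{3}{2}}}{8}$ ($a{\left(X \right)} = 3 - \frac{X \sqrt{X}}{8} = 3 - \frac{X^{\frac{3}{2}}}{8}$)
$f{\left(C,O \right)} = -2 + C + O$
$m = -22 + \frac{99 \sqrt{11}}{8}$ ($m = 5 + \left(3 - \frac{11^{\frac{3}{2}}}{8}\right) \left(-2 - 3 - 4\right) = 5 + \left(3 - \frac{11 \sqrt{11}}{8}\right) \left(-9\right) = 5 - \left(27 - \frac{99 \sqrt{11}}{8}\right) = -22 + \frac{99 \sqrt{11}}{8} \approx 19.043$)
$\frac{m}{2931 \left(-15\right)} - \frac{35799}{-38076} = \frac{-22 + \frac{99 \sqrt{11}}{8}}{2931 \left(-15\right)} - \frac{35799}{-38076} = \frac{-22 + \frac{99 \sqrt{11}}{8}}{-43965} - - \frac{11933}{12692} = \left(-22 + \frac{99 \sqrt{11}}{8}\right) \left(- \frac{1}{43965}\right) + \frac{11933}{12692} = \left(\frac{22}{43965} - \frac{11 \sqrt{11}}{39080}\right) + \frac{11933}{12692} = \frac{524913569}{558003780} - \frac{11 \sqrt{11}}{39080}$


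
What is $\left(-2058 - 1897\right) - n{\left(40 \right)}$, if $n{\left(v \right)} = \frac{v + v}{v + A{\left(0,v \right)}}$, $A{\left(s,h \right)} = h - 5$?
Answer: $- \frac{59341}{15} \approx -3956.1$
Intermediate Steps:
$A{\left(s,h \right)} = -5 + h$
$n{\left(v \right)} = \frac{2 v}{-5 + 2 v}$ ($n{\left(v \right)} = \frac{v + v}{v + \left(-5 + v\right)} = \frac{2 v}{-5 + 2 v}$)
$\left(-2058 - 1897\right) - n{\left(40 \right)} = \left(-2058 - 1897\right) - 2 \cdot 40 \frac{1}{-5 + 2 \cdot 40} = \left(-2058 - 1897\right) - 2 \cdot 40 \frac{1}{-5 + 80} = -3955 - 2 \cdot 40 \cdot \frac{1}{75} = -3955 - \frac{16}{15} = - \frac{59341}{15}$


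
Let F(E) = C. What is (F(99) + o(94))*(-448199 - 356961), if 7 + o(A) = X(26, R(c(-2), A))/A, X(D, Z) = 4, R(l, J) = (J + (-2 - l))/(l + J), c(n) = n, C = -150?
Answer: 5939665320/47 ≈ 1.2638e+8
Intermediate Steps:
F(E) = -150
R(l, J) = (-2 + J - l)/(J + l)
o(A) = -7 + 4/A
(F(99) + o(94))*(-448199 - 356961) = (-150 + (-7 + 4/94))*(-448199 - 356961) = (-150 + (-7 + 4*(1/94)))*(-805160) = (-150 + (-7 + 2/47))*(-805160) = (-150 - 327/47)*(-805160) = -7377/47*(-805160) = 5939665320/47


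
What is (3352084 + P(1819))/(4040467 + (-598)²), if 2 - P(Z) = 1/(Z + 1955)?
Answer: 12650772563/16598319954 ≈ 0.76217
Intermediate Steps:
P(Z) = 2 - 1/(1955 + Z) (P(Z) = 2 - 1/(Z + 1955) = 2 - 1/(1955 + Z))
(3352084 + P(1819))/(4040467 + (-598)²) = (3352084 + (3909 + 2*1819)/(1955 + 1819))/(4040467 + (-598)²) = (3352084 + (3909 + 3638)/3774)/(4040467 + 357604) = (3352084 + (1/3774)*7547)/4398071 = (3352084 + 7547/3774)*(1/4398071) = (12650772563/3774)*(1/4398071) = 12650772563/16598319954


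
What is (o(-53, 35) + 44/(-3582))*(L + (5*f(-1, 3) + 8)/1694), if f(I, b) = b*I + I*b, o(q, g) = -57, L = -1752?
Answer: 1967859235/19701 ≈ 99886.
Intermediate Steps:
f(I, b) = 2*I*b (f(I, b) = I*b + I*b = 2*I*b)
(o(-53, 35) + 44/(-3582))*(L + (5*f(-1, 3) + 8)/1694) = (-57 + 44/(-3582))*(-1752 + (5*(2*(-1)*3) + 8)/1694) = (-57 + 44*(-1/3582))*(-1752 + (5*(-6) + 8)*(1/1694)) = (-57 - 22/1791)*(-1752 + (-30 + 8)*(1/1694)) = -102109*(-1752 - 22*1/1694)/1791 = -102109*(-1752 - 1/77)/1791 = -102109/1791*(-134905/77) = 1967859235/19701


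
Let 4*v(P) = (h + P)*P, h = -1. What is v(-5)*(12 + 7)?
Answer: 285/2 ≈ 142.50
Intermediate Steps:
v(P) = P*(-1 + P)/4 (v(P) = ((-1 + P)*P)/4 = (P*(-1 + P))/4 = P*(-1 + P)/4)
v(-5)*(12 + 7) = ((1/4)*(-5)*(-1 - 5))*(12 + 7) = ((1/4)*(-5)*(-6))*19 = (15/2)*19 = 285/2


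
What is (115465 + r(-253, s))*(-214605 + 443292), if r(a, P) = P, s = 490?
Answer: 26517401085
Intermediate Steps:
(115465 + r(-253, s))*(-214605 + 443292) = (115465 + 490)*(-214605 + 443292) = 115955*228687 = 26517401085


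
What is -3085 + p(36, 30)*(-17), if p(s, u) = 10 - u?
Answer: -2745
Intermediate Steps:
-3085 + p(36, 30)*(-17) = -3085 + (10 - 1*30)*(-17) = -3085 + (10 - 30)*(-17) = -3085 - 20*(-17) = -3085 + 340 = -2745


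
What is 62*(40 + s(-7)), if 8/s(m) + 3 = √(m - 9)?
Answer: 60512/25 - 1984*I/25 ≈ 2420.5 - 79.36*I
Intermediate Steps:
s(m) = 8/(-3 + √(-9 + m)) (s(m) = 8/(-3 + √(m - 9)) = 8/(-3 + √(-9 + m)))
62*(40 + s(-7)) = 62*(40 + 8/(-3 + √(-9 - 7))) = 62*(40 + 8/(-3 + √(-16))) = 62*(40 + 8/(-3 + 4*I)) = 62*(40 + 8*((-3 - 4*I)/25)) = 62*(40 + 8*(-3 - 4*I)/25) = 2480 + 496*(-3 - 4*I)/25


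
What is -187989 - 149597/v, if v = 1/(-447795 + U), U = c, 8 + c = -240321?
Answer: 102941098039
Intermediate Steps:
c = -240329 (c = -8 - 240321 = -240329)
U = -240329
v = -1/688124 (v = 1/(-447795 - 240329) = 1/(-688124) = -1/688124 ≈ -1.4532e-6)
-187989 - 149597/v = -187989 - 149597/(-1/688124) = -187989 - 149597*(-688124) = -187989 - 1*(-102941286028) = -187989 + 102941286028 = 102941098039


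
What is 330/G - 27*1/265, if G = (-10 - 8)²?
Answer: 13117/14310 ≈ 0.91663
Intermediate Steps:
G = 324 (G = (-18)² = 324)
330/G - 27*1/265 = 330/324 - 27*1/265 = 330*(1/324) - 27*1/265 = 55/54 - 27/265 = 13117/14310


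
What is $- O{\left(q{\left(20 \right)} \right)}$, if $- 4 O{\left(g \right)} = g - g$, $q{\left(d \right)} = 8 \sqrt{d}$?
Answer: $0$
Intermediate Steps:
$O{\left(g \right)} = 0$ ($O{\left(g \right)} = - \frac{g - g}{4} = \left(- \frac{1}{4}\right) 0 = 0$)
$- O{\left(q{\left(20 \right)} \right)} = \left(-1\right) 0 = 0$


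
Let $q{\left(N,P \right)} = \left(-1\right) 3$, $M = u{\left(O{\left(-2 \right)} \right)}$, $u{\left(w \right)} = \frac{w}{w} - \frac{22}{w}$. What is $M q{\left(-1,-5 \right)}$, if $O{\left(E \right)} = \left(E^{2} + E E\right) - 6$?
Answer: $30$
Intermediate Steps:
$O{\left(E \right)} = -6 + 2 E^{2}$ ($O{\left(E \right)} = \left(E^{2} + E^{2}\right) - 6 = 2 E^{2} - 6 = -6 + 2 E^{2}$)
$u{\left(w \right)} = 1 - \frac{22}{w}$
$M = -10$ ($M = \frac{-22 - \left(6 - 2 \left(-2\right)^{2}\right)}{-6 + 2 \left(-2\right)^{2}} = \frac{-22 + \left(-6 + 2 \cdot 4\right)}{-6 + 2 \cdot 4} = \frac{-22 + \left(-6 + 8\right)}{-6 + 8} = \frac{-22 + 2}{2} = \frac{1}{2} \left(-20\right) = -10$)
$q{\left(N,P \right)} = -3$
$M q{\left(-1,-5 \right)} = \left(-10\right) \left(-3\right) = 30$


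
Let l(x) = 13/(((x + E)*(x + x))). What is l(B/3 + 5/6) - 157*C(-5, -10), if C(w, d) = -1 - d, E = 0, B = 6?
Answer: -408123/289 ≈ -1412.2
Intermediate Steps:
l(x) = 13/(2*x**2) (l(x) = 13/(((x + 0)*(x + x))) = 13/((x*(2*x))) = 13/((2*x**2)) = 13*(1/(2*x**2)) = 13/(2*x**2))
l(B/3 + 5/6) - 157*C(-5, -10) = 13/(2*(6/3 + 5/6)**2) - 157*(-1 - 1*(-10)) = 13/(2*(6*(1/3) + 5*(1/6))**2) - 157*(-1 + 10) = 13/(2*(2 + 5/6)**2) - 157*9 = 13/(2*(17/6)**2) - 1413 = (13/2)*(36/289) - 1413 = 234/289 - 1413 = -408123/289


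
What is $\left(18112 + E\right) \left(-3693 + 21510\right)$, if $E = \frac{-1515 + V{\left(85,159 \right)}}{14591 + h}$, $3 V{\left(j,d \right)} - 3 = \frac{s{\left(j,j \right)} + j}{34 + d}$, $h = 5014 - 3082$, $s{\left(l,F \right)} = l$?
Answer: $\frac{1029070206310852}{3188939} \approx 3.227 \cdot 10^{8}$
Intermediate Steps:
$h = 1932$ ($h = 5014 - 3082 = 1932$)
$V{\left(j,d \right)} = 1 + \frac{2 j}{3 \left(34 + d\right)}$ ($V{\left(j,d \right)} = 1 + \frac{\left(j + j\right) \frac{1}{34 + d}}{3} = 1 + \frac{2 j \frac{1}{34 + d}}{3} = 1 + \frac{2 j}{3 \left(34 + d\right)}$)
$E = - \frac{876436}{9566817}$ ($E = \frac{-1515 + \frac{34 + 159 + \frac{2}{3} \cdot 85}{34 + 159}}{14591 + 1932} = \frac{-1515 + \frac{34 + 159 + \frac{170}{3}}{193}}{16523} = \left(-1515 + \frac{1}{193} \cdot \frac{749}{3}\right) \frac{1}{16523} = \left(-1515 + \frac{749}{579}\right) \frac{1}{16523} = \left(- \frac{876436}{579}\right) \frac{1}{16523} = - \frac{876436}{9566817} \approx -0.091612$)
$\left(18112 + E\right) \left(-3693 + 21510\right) = \left(18112 - \frac{876436}{9566817}\right) \left(-3693 + 21510\right) = \frac{173273313068}{9566817} \cdot 17817 = \frac{1029070206310852}{3188939}$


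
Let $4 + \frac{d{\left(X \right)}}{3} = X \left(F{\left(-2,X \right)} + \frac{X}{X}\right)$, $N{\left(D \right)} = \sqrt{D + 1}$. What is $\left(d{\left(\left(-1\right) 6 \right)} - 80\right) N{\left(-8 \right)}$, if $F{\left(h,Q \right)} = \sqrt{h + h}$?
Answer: $\sqrt{7} \left(36 - 110 i\right) \approx 95.247 - 291.03 i$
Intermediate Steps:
$N{\left(D \right)} = \sqrt{1 + D}$
$F{\left(h,Q \right)} = \sqrt{2} \sqrt{h}$ ($F{\left(h,Q \right)} = \sqrt{2 h} = \sqrt{2} \sqrt{h}$)
$d{\left(X \right)} = -12 + 3 X \left(1 + 2 i\right)$ ($d{\left(X \right)} = -12 + 3 X \left(\sqrt{2} \sqrt{-2} + \frac{X}{X}\right) = -12 + 3 X \left(\sqrt{2} i \sqrt{2} + 1\right) = -12 + 3 X \left(2 i + 1\right) = -12 + 3 X \left(1 + 2 i\right)$)
$\left(d{\left(\left(-1\right) 6 \right)} - 80\right) N{\left(-8 \right)} = \left(\left(-12 + \left(-1\right) 6 \left(3 + 6 i\right)\right) - 80\right) \sqrt{1 - 8} = \left(\left(-12 - 6 \left(3 + 6 i\right)\right) - 80\right) \sqrt{-7} = \left(\left(-12 - \left(18 + 36 i\right)\right) - 80\right) i \sqrt{7} = \left(\left(-30 - 36 i\right) - 80\right) i \sqrt{7} = \left(-110 - 36 i\right) i \sqrt{7} = i \sqrt{7} \left(-110 - 36 i\right)$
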